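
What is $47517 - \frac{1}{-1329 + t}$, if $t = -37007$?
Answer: $\frac{1821611713}{38336} \approx 47517.0$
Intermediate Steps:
$47517 - \frac{1}{-1329 + t} = 47517 - \frac{1}{-1329 - 37007} = 47517 - \frac{1}{-38336} = 47517 - - \frac{1}{38336} = 47517 + \frac{1}{38336} = \frac{1821611713}{38336}$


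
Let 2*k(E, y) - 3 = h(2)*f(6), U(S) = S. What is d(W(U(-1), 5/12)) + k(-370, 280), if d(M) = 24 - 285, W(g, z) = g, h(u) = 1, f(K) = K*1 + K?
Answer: -507/2 ≈ -253.50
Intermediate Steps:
f(K) = 2*K (f(K) = K + K = 2*K)
d(M) = -261
k(E, y) = 15/2 (k(E, y) = 3/2 + (1*(2*6))/2 = 3/2 + (1*12)/2 = 3/2 + (½)*12 = 3/2 + 6 = 15/2)
d(W(U(-1), 5/12)) + k(-370, 280) = -261 + 15/2 = -507/2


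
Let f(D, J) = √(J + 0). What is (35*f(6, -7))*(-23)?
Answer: -805*I*√7 ≈ -2129.8*I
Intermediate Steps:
f(D, J) = √J
(35*f(6, -7))*(-23) = (35*√(-7))*(-23) = (35*(I*√7))*(-23) = (35*I*√7)*(-23) = -805*I*√7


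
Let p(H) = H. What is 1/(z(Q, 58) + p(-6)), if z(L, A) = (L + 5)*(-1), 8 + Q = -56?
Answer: 1/53 ≈ 0.018868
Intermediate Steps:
Q = -64 (Q = -8 - 56 = -64)
z(L, A) = -5 - L (z(L, A) = (5 + L)*(-1) = -5 - L)
1/(z(Q, 58) + p(-6)) = 1/((-5 - 1*(-64)) - 6) = 1/((-5 + 64) - 6) = 1/(59 - 6) = 1/53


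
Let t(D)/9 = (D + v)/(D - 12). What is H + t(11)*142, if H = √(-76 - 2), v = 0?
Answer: -14058 + I*√78 ≈ -14058.0 + 8.8318*I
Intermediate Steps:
H = I*√78 (H = √(-78) = I*√78 ≈ 8.8318*I)
t(D) = 9*D/(-12 + D) (t(D) = 9*((D + 0)/(D - 12)) = 9*(D/(-12 + D)) = 9*D/(-12 + D))
H + t(11)*142 = I*√78 + (9*11/(-12 + 11))*142 = I*√78 + (9*11/(-1))*142 = I*√78 + (9*11*(-1))*142 = I*√78 - 99*142 = I*√78 - 14058 = -14058 + I*√78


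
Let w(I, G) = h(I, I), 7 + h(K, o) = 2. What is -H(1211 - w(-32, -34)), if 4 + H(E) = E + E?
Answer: -2428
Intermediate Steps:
h(K, o) = -5 (h(K, o) = -7 + 2 = -5)
w(I, G) = -5
H(E) = -4 + 2*E (H(E) = -4 + (E + E) = -4 + 2*E)
-H(1211 - w(-32, -34)) = -(-4 + 2*(1211 - 1*(-5))) = -(-4 + 2*(1211 + 5)) = -(-4 + 2*1216) = -(-4 + 2432) = -1*2428 = -2428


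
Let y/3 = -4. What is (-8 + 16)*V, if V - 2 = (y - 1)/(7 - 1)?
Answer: -4/3 ≈ -1.3333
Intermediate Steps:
y = -12 (y = 3*(-4) = -12)
V = -⅙ (V = 2 + (-12 - 1)/(7 - 1) = 2 - 13/6 = -⅙ ≈ -0.16667)
(-8 + 16)*V = (-8 + 16)*(-⅙) = 8*(-⅙) = -4/3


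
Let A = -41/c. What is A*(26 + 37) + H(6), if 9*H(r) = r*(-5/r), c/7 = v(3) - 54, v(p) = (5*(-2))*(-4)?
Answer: 3251/126 ≈ 25.802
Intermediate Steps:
v(p) = 40 (v(p) = -10*(-4) = 40)
c = -98 (c = 7*(40 - 54) = 7*(-14) = -98)
H(r) = -5/9 (H(r) = (r*(-5/r))/9 = (⅑)*(-5) = -5/9)
A = 41/98 (A = -41/(-98) = -41*(-1/98) = 41/98 ≈ 0.41837)
A*(26 + 37) + H(6) = 41*(26 + 37)/98 - 5/9 = (41/98)*63 - 5/9 = 369/14 - 5/9 = 3251/126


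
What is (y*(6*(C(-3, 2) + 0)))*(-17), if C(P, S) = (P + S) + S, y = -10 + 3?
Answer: 714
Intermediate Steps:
y = -7
C(P, S) = P + 2*S
(y*(6*(C(-3, 2) + 0)))*(-17) = -42*((-3 + 2*2) + 0)*(-17) = -42*((-3 + 4) + 0)*(-17) = -42*(1 + 0)*(-17) = -42*(-17) = 714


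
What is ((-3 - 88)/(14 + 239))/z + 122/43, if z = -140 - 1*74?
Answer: 6609237/2328106 ≈ 2.8389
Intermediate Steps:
z = -214 (z = -140 - 74 = -214)
((-3 - 88)/(14 + 239))/z + 122/43 = ((-3 - 88)/(14 + 239))/(-214) + 122/43 = -91/253*(-1/214) + 122*(1/43) = -91*1/253*(-1/214) + 122/43 = -91/253*(-1/214) + 122/43 = 91/54142 + 122/43 = 6609237/2328106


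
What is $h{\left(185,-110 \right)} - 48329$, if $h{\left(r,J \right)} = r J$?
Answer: $-68679$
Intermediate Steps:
$h{\left(r,J \right)} = J r$
$h{\left(185,-110 \right)} - 48329 = \left(-110\right) 185 - 48329 = -20350 - 48329 = -68679$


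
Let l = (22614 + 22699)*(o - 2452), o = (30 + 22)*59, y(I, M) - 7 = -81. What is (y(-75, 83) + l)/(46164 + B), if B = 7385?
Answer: 27912734/53549 ≈ 521.26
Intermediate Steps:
y(I, M) = -74 (y(I, M) = 7 - 81 = -74)
o = 3068 (o = 52*59 = 3068)
l = 27912808 (l = (22614 + 22699)*(3068 - 2452) = 45313*616 = 27912808)
(y(-75, 83) + l)/(46164 + B) = (-74 + 27912808)/(46164 + 7385) = 27912734/53549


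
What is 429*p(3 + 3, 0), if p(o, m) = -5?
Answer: -2145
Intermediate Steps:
429*p(3 + 3, 0) = 429*(-5) = -2145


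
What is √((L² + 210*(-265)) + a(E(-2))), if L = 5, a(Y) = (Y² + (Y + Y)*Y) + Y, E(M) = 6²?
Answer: I*√51701 ≈ 227.38*I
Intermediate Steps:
E(M) = 36
a(Y) = Y + 3*Y² (a(Y) = (Y² + (2*Y)*Y) + Y = (Y² + 2*Y²) + Y = 3*Y² + Y = Y + 3*Y²)
√((L² + 210*(-265)) + a(E(-2))) = √((5² + 210*(-265)) + 36*(1 + 3*36)) = √((25 - 55650) + 36*(1 + 108)) = √(-55625 + 36*109) = √(-55625 + 3924) = √(-51701) = I*√51701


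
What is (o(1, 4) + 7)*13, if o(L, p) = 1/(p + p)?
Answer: 741/8 ≈ 92.625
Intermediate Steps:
o(L, p) = 1/(2*p)
(o(1, 4) + 7)*13 = ((½)/4 + 7)*13 = ((½)*(¼) + 7)*13 = (⅛ + 7)*13 = (57/8)*13 = 741/8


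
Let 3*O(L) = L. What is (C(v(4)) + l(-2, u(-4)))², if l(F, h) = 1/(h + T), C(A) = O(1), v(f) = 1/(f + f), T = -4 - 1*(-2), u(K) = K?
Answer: 1/36 ≈ 0.027778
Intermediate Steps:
O(L) = L/3
T = -2 (T = -4 + 2 = -2)
v(f) = 1/(2*f)
C(A) = ⅓ (C(A) = (⅓)*1 = ⅓)
l(F, h) = 1/(-2 + h) (l(F, h) = 1/(h - 2) = 1/(-2 + h))
(C(v(4)) + l(-2, u(-4)))² = (⅓ + 1/(-2 - 4))² = (⅓ + 1/(-6))² = (⅓ - ⅙)² = (⅙)² = 1/36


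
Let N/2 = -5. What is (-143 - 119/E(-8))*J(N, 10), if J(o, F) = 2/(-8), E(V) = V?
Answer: 1025/32 ≈ 32.031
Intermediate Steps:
N = -10 (N = 2*(-5) = -10)
J(o, F) = -1/4 (J(o, F) = 2*(-1/8) = -1/4)
(-143 - 119/E(-8))*J(N, 10) = (-143 - 119/(-8))*(-1/4) = (-143 - 119*(-1/8))*(-1/4) = (-143 + 119/8)*(-1/4) = -1025/8*(-1/4) = 1025/32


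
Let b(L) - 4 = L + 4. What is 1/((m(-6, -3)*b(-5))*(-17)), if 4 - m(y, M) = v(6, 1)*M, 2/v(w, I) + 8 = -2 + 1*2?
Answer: -4/663 ≈ -0.0060332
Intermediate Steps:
b(L) = 8 + L (b(L) = 4 + (L + 4) = 4 + (4 + L) = 8 + L)
v(w, I) = -1/4 (v(w, I) = 2/(-8 + (-2 + 1*2)) = 2/(-8 + (-2 + 2)) = 2/(-8 + 0) = 2/(-8) = 2*(-1/8) = -1/4)
m(y, M) = 4 + M/4 (m(y, M) = 4 - (-1)*M/4 = 4 + M/4)
1/((m(-6, -3)*b(-5))*(-17)) = 1/(((4 + (1/4)*(-3))*(8 - 5))*(-17)) = 1/(((4 - 3/4)*3)*(-17)) = 1/(((13/4)*3)*(-17)) = 1/((39/4)*(-17)) = 1/(-663/4) = -4/663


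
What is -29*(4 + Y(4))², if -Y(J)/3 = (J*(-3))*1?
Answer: -46400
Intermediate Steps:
Y(J) = 9*J (Y(J) = -3*J*(-3) = -3*(-3*J) = -(-9)*J = 9*J)
-29*(4 + Y(4))² = -29*(4 + 9*4)² = -29*(4 + 36)² = -29*40² = -29*1600 = -46400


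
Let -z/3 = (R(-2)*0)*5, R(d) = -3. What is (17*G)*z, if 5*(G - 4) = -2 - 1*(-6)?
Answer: 0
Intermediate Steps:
z = 0 (z = -3*(-3*0)*5 = -0*5 = -3*0 = 0)
G = 24/5 (G = 4 + (-2 - 1*(-6))/5 = 4 + (-2 + 6)/5 = 4 + (⅕)*4 = 4 + ⅘ = 24/5 ≈ 4.8000)
(17*G)*z = (17*(24/5))*0 = (408/5)*0 = 0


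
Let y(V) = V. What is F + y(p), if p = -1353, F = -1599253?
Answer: -1600606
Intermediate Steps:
F + y(p) = -1599253 - 1353 = -1600606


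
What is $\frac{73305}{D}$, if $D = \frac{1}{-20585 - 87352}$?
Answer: $-7912321785$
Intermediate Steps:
$D = - \frac{1}{107937}$ ($D = \frac{1}{-107937} = - \frac{1}{107937} \approx -9.2647 \cdot 10^{-6}$)
$\frac{73305}{D} = \frac{73305}{- \frac{1}{107937}} = 73305 \left(-107937\right) = -7912321785$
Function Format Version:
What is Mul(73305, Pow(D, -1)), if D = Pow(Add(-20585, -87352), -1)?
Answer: -7912321785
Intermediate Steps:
D = Rational(-1, 107937) (D = Pow(-107937, -1) = Rational(-1, 107937) ≈ -9.2647e-6)
Mul(73305, Pow(D, -1)) = Mul(73305, Pow(Rational(-1, 107937), -1)) = Mul(73305, -107937) = -7912321785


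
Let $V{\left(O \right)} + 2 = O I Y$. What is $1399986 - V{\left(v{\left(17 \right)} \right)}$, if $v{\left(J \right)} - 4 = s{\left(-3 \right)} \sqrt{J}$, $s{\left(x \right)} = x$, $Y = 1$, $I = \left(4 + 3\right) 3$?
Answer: $1399904 + 63 \sqrt{17} \approx 1.4002 \cdot 10^{6}$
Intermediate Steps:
$I = 21$ ($I = 7 \cdot 3 = 21$)
$v{\left(J \right)} = 4 - 3 \sqrt{J}$
$V{\left(O \right)} = -2 + 21 O$ ($V{\left(O \right)} = -2 + O 21 \cdot 1 = -2 + 21 O 1 = -2 + 21 O$)
$1399986 - V{\left(v{\left(17 \right)} \right)} = 1399986 - \left(-2 + 21 \left(4 - 3 \sqrt{17}\right)\right) = 1399986 - \left(-2 + \left(84 - 63 \sqrt{17}\right)\right) = 1399986 - \left(82 - 63 \sqrt{17}\right) = 1399904 + 63 \sqrt{17}$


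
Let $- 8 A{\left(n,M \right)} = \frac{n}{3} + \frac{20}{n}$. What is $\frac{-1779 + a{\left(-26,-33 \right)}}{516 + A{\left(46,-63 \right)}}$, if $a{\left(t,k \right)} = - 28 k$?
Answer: $- \frac{58995}{35468} \approx -1.6633$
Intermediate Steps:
$A{\left(n,M \right)} = - \frac{5}{2 n} - \frac{n}{24}$ ($A{\left(n,M \right)} = - \frac{\frac{n}{3} + \frac{20}{n}}{8} = - \frac{\frac{20}{n} + \frac{n}{3}}{8} = - \frac{5}{2 n} - \frac{n}{24}$)
$\frac{-1779 + a{\left(-26,-33 \right)}}{516 + A{\left(46,-63 \right)}} = \frac{-1779 - -924}{516 + \frac{-60 - 46^{2}}{24 \cdot 46}} = \frac{-1779 + 924}{516 + \frac{1}{24} \cdot \frac{1}{46} \left(-60 - 2116\right)} = - \frac{855}{516 + \frac{1}{24} \cdot \frac{1}{46} \left(-60 - 2116\right)} = - \frac{855}{516 + \frac{1}{24} \cdot \frac{1}{46} \left(-2176\right)} = - \frac{855}{516 - \frac{136}{69}} = - \frac{855}{\frac{35468}{69}} = \left(-855\right) \frac{69}{35468} = - \frac{58995}{35468}$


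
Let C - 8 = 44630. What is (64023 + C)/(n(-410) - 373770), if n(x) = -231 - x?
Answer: -108661/373591 ≈ -0.29086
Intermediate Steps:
C = 44638 (C = 8 + 44630 = 44638)
(64023 + C)/(n(-410) - 373770) = (64023 + 44638)/((-231 - 1*(-410)) - 373770) = 108661/((-231 + 410) - 373770) = 108661/(179 - 373770) = 108661/(-373591) = 108661*(-1/373591) = -108661/373591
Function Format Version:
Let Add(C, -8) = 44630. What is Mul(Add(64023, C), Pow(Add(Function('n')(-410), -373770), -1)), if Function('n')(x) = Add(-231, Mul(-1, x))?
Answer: Rational(-108661, 373591) ≈ -0.29086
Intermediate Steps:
C = 44638 (C = Add(8, 44630) = 44638)
Mul(Add(64023, C), Pow(Add(Function('n')(-410), -373770), -1)) = Mul(Add(64023, 44638), Pow(Add(Add(-231, Mul(-1, -410)), -373770), -1)) = Mul(108661, Pow(Add(Add(-231, 410), -373770), -1)) = Mul(108661, Pow(Add(179, -373770), -1)) = Mul(108661, Pow(-373591, -1)) = Mul(108661, Rational(-1, 373591)) = Rational(-108661, 373591)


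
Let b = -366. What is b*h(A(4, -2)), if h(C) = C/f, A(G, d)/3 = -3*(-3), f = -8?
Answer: 4941/4 ≈ 1235.3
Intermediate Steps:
A(G, d) = 27 (A(G, d) = 3*(-3*(-3)) = 3*9 = 27)
h(C) = -C/8 (h(C) = C/(-8) = C*(-⅛) = -C/8)
b*h(A(4, -2)) = -(-183)*27/4 = -366*(-27/8) = 4941/4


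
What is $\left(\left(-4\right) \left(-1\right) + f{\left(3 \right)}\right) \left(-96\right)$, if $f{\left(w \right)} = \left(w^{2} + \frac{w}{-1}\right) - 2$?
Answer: $-768$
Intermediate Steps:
$f{\left(w \right)} = -2 + w^{2} - w$ ($f{\left(w \right)} = \left(w^{2} - w\right) - 2 = -2 + w^{2} - w$)
$\left(\left(-4\right) \left(-1\right) + f{\left(3 \right)}\right) \left(-96\right) = \left(\left(-4\right) \left(-1\right) - \left(5 - 9\right)\right) \left(-96\right) = \left(4 - -4\right) \left(-96\right) = \left(4 + 4\right) \left(-96\right) = 8 \left(-96\right) = -768$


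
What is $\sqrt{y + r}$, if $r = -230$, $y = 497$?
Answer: $\sqrt{267} \approx 16.34$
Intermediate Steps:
$\sqrt{y + r} = \sqrt{497 - 230} = \sqrt{267}$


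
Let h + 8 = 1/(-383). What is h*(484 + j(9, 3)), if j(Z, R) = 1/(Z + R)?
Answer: -17804585/4596 ≈ -3873.9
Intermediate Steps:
j(Z, R) = 1/(R + Z)
h = -3065/383 (h = -8 + 1/(-383) = -8 - 1/383 = -3065/383 ≈ -8.0026)
h*(484 + j(9, 3)) = -3065*(484 + 1/(3 + 9))/383 = -3065*(484 + 1/12)/383 = -3065/383*5809/12 = -17804585/4596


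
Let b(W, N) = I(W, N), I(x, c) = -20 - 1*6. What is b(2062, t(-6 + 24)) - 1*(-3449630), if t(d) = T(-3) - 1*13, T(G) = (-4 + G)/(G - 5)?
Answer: 3449604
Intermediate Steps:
T(G) = (-4 + G)/(-5 + G)
I(x, c) = -26 (I(x, c) = -20 - 6 = -26)
t(d) = -97/8 (t(d) = (-4 - 3)/(-5 - 3) - 1*13 = -7/(-8) - 13 = -⅛*(-7) - 13 = 7/8 - 13 = -97/8)
b(W, N) = -26
b(2062, t(-6 + 24)) - 1*(-3449630) = -26 - 1*(-3449630) = -26 + 3449630 = 3449604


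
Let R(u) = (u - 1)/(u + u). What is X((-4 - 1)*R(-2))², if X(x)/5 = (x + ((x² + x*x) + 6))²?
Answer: 87169610025/4096 ≈ 2.1282e+7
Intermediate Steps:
R(u) = (-1 + u)/(2*u) (R(u) = (-1 + u)/((2*u)) = (-1 + u)*(1/(2*u)) = (-1 + u)/(2*u))
X(x) = 5*(6 + x + 2*x²)² (X(x) = 5*(x + ((x² + x*x) + 6))² = 5*(x + ((x² + x²) + 6))² = 5*(x + (2*x² + 6))² = 5*(x + (6 + 2*x²))² = 5*(6 + x + 2*x²)²)
X((-4 - 1)*R(-2))² = (5*(6 + (-4 - 1)*((½)*(-1 - 2)/(-2)) + 2*((-4 - 1)*((½)*(-1 - 2)/(-2)))²)²)² = (5*(6 - 5*(-1)*(-3)/(2*2) + 2*(-5*(-1)*(-3)/(2*2))²)²)² = (5*(6 - 5*¾ + 2*(-5*¾)²)²)² = (5*(6 - 15/4 + 2*(-15/4)²)²)² = (5*(6 - 15/4 + 2*(225/16))²)² = (5*(6 - 15/4 + 225/8)²)² = (5*(243/8)²)² = (5*(59049/64))² = (295245/64)² = 87169610025/4096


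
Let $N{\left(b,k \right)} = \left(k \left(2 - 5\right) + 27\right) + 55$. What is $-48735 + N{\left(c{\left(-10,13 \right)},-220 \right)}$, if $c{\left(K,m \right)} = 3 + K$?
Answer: $-47993$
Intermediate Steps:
$N{\left(b,k \right)} = 82 - 3 k$ ($N{\left(b,k \right)} = \left(k \left(-3\right) + 27\right) + 55 = \left(- 3 k + 27\right) + 55 = \left(27 - 3 k\right) + 55 = 82 - 3 k$)
$-48735 + N{\left(c{\left(-10,13 \right)},-220 \right)} = -48735 + \left(82 - -660\right) = -48735 + \left(82 + 660\right) = -48735 + 742 = -47993$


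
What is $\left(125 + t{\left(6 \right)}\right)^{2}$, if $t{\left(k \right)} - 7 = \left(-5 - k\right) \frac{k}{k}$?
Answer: $14641$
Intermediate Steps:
$t{\left(k \right)} = 2 - k$ ($t{\left(k \right)} = 7 + \left(-5 - k\right) \frac{k}{k} = 7 + \left(-5 - k\right) 1 = 7 - \left(5 + k\right) = 2 - k$)
$\left(125 + t{\left(6 \right)}\right)^{2} = \left(125 + \left(2 - 6\right)\right)^{2} = \left(125 - 4\right)^{2} = 121^{2} = 14641$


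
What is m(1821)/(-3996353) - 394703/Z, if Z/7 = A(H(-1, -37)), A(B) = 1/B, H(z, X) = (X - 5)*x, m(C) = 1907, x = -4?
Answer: -37856940437723/3996353 ≈ -9.4729e+6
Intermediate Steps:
H(z, X) = 20 - 4*X (H(z, X) = (X - 5)*(-4) = (-5 + X)*(-4) = 20 - 4*X)
Z = 1/24 (Z = 7/(20 - 4*(-37)) = 7/(20 + 148) = 7/168 = 7*(1/168) = 1/24 ≈ 0.041667)
m(1821)/(-3996353) - 394703/Z = 1907/(-3996353) - 394703/1/24 = 1907*(-1/3996353) - 394703*24 = -1907/3996353 - 9472872 = -37856940437723/3996353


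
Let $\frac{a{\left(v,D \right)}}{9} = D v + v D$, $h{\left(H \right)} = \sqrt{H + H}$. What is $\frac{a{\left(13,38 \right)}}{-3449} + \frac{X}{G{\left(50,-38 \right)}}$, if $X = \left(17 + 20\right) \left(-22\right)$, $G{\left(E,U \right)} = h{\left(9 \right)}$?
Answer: $- \frac{8892}{3449} - \frac{407 \sqrt{2}}{3} \approx -194.44$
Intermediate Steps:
$h{\left(H \right)} = \sqrt{2} \sqrt{H}$ ($h{\left(H \right)} = \sqrt{2 H} = \sqrt{2} \sqrt{H}$)
$a{\left(v,D \right)} = 18 D v$ ($a{\left(v,D \right)} = 9 \left(D v + v D\right) = 9 \left(D v + D v\right) = 9 \cdot 2 D v = 18 D v$)
$G{\left(E,U \right)} = 3 \sqrt{2}$ ($G{\left(E,U \right)} = \sqrt{2} \sqrt{9} = \sqrt{2} \cdot 3 = 3 \sqrt{2}$)
$X = -814$ ($X = 37 \left(-22\right) = -814$)
$\frac{a{\left(13,38 \right)}}{-3449} + \frac{X}{G{\left(50,-38 \right)}} = \frac{18 \cdot 38 \cdot 13}{-3449} - \frac{814}{3 \sqrt{2}} = 8892 \left(- \frac{1}{3449}\right) - 814 \frac{\sqrt{2}}{6} = - \frac{8892}{3449} - \frac{407 \sqrt{2}}{3}$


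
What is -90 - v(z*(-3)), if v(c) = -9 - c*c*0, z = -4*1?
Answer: -81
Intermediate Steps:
z = -4
v(c) = -9 (v(c) = -9 - c**2*0 = -9 - 1*0 = -9 + 0 = -9)
-90 - v(z*(-3)) = -90 - 1*(-9) = -90 + 9 = -81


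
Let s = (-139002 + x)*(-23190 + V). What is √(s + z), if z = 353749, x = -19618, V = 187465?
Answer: I*√26056946751 ≈ 1.6142e+5*I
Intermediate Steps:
s = -26057300500 (s = (-139002 - 19618)*(-23190 + 187465) = -158620*164275 = -26057300500)
√(s + z) = √(-26057300500 + 353749) = √(-26056946751) = I*√26056946751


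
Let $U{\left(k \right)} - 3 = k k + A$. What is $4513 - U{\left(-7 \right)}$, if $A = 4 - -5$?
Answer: $4452$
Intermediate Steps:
$A = 9$ ($A = 4 + 5 = 9$)
$U{\left(k \right)} = 12 + k^{2}$ ($U{\left(k \right)} = 3 + \left(k k + 9\right) = 3 + \left(k^{2} + 9\right) = 3 + \left(9 + k^{2}\right) = 12 + k^{2}$)
$4513 - U{\left(-7 \right)} = 4513 - \left(12 + \left(-7\right)^{2}\right) = 4513 - \left(12 + 49\right) = 4513 - 61 = 4452$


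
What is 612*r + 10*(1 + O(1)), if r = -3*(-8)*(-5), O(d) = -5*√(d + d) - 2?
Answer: -73450 - 50*√2 ≈ -73521.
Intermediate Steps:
O(d) = -2 - 5*√2*√d (O(d) = -5*√2*√d - 2 = -2 - 5*√2*√d)
r = -120 (r = 24*(-5) = -120)
612*r + 10*(1 + O(1)) = 612*(-120) + 10*(1 + (-2 - 5*√2*√1)) = -73440 + 10*(1 + (-2 - 5*√2*1)) = -73440 + 10*(1 + (-2 - 5*√2)) = -73440 + 10*(-1 - 5*√2) = -73440 + (-10 - 50*√2) = -73450 - 50*√2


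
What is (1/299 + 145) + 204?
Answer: 104352/299 ≈ 349.00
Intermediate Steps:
(1/299 + 145) + 204 = 43356/299 + 204 = 104352/299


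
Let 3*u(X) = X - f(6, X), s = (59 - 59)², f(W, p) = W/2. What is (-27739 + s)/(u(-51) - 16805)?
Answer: 27739/16823 ≈ 1.6489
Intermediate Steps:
f(W, p) = W/2 (f(W, p) = W*(½) = W/2)
s = 0 (s = 0² = 0)
u(X) = -1 + X/3 (u(X) = (X - 6/2)/3 = (X - 1*3)/3 = (X - 3)/3 = (-3 + X)/3 = -1 + X/3)
(-27739 + s)/(u(-51) - 16805) = (-27739 + 0)/((-1 + (⅓)*(-51)) - 16805) = -27739/((-1 - 17) - 16805) = -27739/(-18 - 16805) = -27739/(-16823) = -27739*(-1/16823) = 27739/16823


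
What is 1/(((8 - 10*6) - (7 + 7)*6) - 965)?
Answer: -1/1101 ≈ -0.00090826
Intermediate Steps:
1/(((8 - 10*6) - (7 + 7)*6) - 965) = 1/(((8 - 60) - 14*6) - 965) = 1/((-52 - 1*84) - 965) = 1/((-52 - 84) - 965) = 1/(-136 - 965) = 1/(-1101) = -1/1101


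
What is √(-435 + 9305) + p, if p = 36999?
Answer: 36999 + √8870 ≈ 37093.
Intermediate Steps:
√(-435 + 9305) + p = √(-435 + 9305) + 36999 = √8870 + 36999 = 36999 + √8870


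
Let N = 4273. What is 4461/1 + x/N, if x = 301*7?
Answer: 19063960/4273 ≈ 4461.5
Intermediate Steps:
x = 2107
4461/1 + x/N = 4461/1 + 2107/4273 = 4461*1 + 2107*(1/4273) = 4461 + 2107/4273 = 19063960/4273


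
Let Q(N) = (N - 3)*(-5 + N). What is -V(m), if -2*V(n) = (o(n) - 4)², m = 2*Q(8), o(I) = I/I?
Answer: 9/2 ≈ 4.5000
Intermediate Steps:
Q(N) = (-5 + N)*(-3 + N) (Q(N) = (-3 + N)*(-5 + N) = (-5 + N)*(-3 + N))
o(I) = 1
m = 30 (m = 2*(15 + 8² - 8*8) = 2*(15 + 64 - 64) = 2*15 = 30)
V(n) = -9/2 (V(n) = -(1 - 4)²/2 = -½*(-3)² = -½*9 = -9/2)
-V(m) = -1*(-9/2) = 9/2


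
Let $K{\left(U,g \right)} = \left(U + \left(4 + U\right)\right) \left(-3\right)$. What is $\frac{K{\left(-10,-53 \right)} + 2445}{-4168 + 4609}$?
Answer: $\frac{277}{49} \approx 5.6531$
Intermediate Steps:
$K{\left(U,g \right)} = -12 - 6 U$ ($K{\left(U,g \right)} = \left(4 + 2 U\right) \left(-3\right) = -12 - 6 U$)
$\frac{K{\left(-10,-53 \right)} + 2445}{-4168 + 4609} = \frac{\left(-12 - -60\right) + 2445}{-4168 + 4609} = \frac{\left(-12 + 60\right) + 2445}{441} = \left(48 + 2445\right) \frac{1}{441} = 2493 \cdot \frac{1}{441} = \frac{277}{49}$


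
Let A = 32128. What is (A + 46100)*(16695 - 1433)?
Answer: 1193915736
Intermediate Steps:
(A + 46100)*(16695 - 1433) = (32128 + 46100)*(16695 - 1433) = 78228*15262 = 1193915736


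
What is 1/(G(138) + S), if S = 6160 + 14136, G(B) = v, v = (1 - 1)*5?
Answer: 1/20296 ≈ 4.9271e-5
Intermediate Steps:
v = 0 (v = 0*5 = 0)
G(B) = 0
S = 20296
1/(G(138) + S) = 1/(0 + 20296) = 1/20296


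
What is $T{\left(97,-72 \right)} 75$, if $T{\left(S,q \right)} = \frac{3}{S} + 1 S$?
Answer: $\frac{705900}{97} \approx 7277.3$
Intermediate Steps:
$T{\left(S,q \right)} = S + \frac{3}{S}$ ($T{\left(S,q \right)} = \frac{3}{S} + S = S + \frac{3}{S}$)
$T{\left(97,-72 \right)} 75 = \left(97 + \frac{3}{97}\right) 75 = \frac{9412}{97} \cdot 75 = \frac{705900}{97}$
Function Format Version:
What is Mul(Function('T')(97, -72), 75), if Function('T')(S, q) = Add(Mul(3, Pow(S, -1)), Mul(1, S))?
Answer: Rational(705900, 97) ≈ 7277.3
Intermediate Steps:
Function('T')(S, q) = Add(S, Mul(3, Pow(S, -1))) (Function('T')(S, q) = Add(Mul(3, Pow(S, -1)), S) = Add(S, Mul(3, Pow(S, -1))))
Mul(Function('T')(97, -72), 75) = Mul(Add(97, Mul(3, Pow(97, -1))), 75) = Mul(Add(97, Mul(3, Rational(1, 97))), 75) = Mul(Add(97, Rational(3, 97)), 75) = Mul(Rational(9412, 97), 75) = Rational(705900, 97)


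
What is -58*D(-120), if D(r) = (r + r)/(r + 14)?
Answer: -6960/53 ≈ -131.32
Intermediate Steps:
D(r) = 2*r/(14 + r) (D(r) = (2*r)/(14 + r) = 2*r/(14 + r))
-58*D(-120) = -116*(-120)/(14 - 120) = -116*(-120)/(-106) = -116*(-120)*(-1)/106 = -58*120/53 = -6960/53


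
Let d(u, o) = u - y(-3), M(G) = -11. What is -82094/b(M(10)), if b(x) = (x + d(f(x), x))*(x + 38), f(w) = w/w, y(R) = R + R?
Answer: 41047/54 ≈ 760.13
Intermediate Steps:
y(R) = 2*R
f(w) = 1
d(u, o) = 6 + u (d(u, o) = u - 2*(-3) = u - 1*(-6) = u + 6 = 6 + u)
b(x) = (7 + x)*(38 + x) (b(x) = (x + (6 + 1))*(x + 38) = (x + 7)*(38 + x) = (7 + x)*(38 + x))
-82094/b(M(10)) = -82094/(266 + (-11)² + 45*(-11)) = -82094/(266 + 121 - 495) = -82094/(-108) = -82094*(-1/108) = 41047/54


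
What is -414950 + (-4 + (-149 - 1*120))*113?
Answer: -445799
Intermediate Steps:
-414950 + (-4 + (-149 - 1*120))*113 = -414950 + (-4 + (-149 - 120))*113 = -414950 + (-4 - 269)*113 = -414950 - 273*113 = -414950 - 30849 = -445799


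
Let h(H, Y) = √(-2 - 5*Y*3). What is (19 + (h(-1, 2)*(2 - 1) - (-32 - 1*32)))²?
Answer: 6857 + 664*I*√2 ≈ 6857.0 + 939.04*I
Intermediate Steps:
h(H, Y) = √(-2 - 15*Y)
(19 + (h(-1, 2)*(2 - 1) - (-32 - 1*32)))² = (19 + (√(-2 - 15*2)*(2 - 1) - (-32 - 1*32)))² = (19 + (√(-2 - 30)*1 - (-32 - 32)))² = (19 + (√(-32)*1 - 1*(-64)))² = (19 + ((4*I*√2)*1 + 64))² = (19 + (4*I*√2 + 64))² = (19 + (64 + 4*I*√2))² = (83 + 4*I*√2)²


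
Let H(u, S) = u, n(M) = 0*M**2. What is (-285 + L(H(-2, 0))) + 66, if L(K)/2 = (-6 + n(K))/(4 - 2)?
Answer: -225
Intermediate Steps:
n(M) = 0
L(K) = -6 (L(K) = 2*((-6 + 0)/(4 - 2)) = 2*(-6/2) = 2*(-6*1/2) = 2*(-3) = -6)
(-285 + L(H(-2, 0))) + 66 = (-285 - 6) + 66 = -291 + 66 = -225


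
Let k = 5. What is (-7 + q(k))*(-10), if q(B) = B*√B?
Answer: 70 - 50*√5 ≈ -41.803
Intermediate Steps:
q(B) = B^(3/2)
(-7 + q(k))*(-10) = (-7 + 5^(3/2))*(-10) = (-7 + 5*√5)*(-10) = 70 - 50*√5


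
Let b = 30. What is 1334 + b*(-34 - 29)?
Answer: -556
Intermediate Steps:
1334 + b*(-34 - 29) = 1334 + 30*(-34 - 29) = 1334 + 30*(-63) = 1334 - 1890 = -556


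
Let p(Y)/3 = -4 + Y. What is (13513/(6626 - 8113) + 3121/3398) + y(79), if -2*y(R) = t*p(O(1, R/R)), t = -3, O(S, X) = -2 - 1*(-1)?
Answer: -77482416/2526413 ≈ -30.669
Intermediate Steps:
O(S, X) = -1 (O(S, X) = -2 + 1 = -1)
p(Y) = -12 + 3*Y (p(Y) = 3*(-4 + Y) = -12 + 3*Y)
y(R) = -45/2 (y(R) = -(-3)*(-12 + 3*(-1))/2 = -(-3)*(-12 - 3)/2 = -(-3)*(-15)/2 = -½*45 = -45/2)
(13513/(6626 - 8113) + 3121/3398) + y(79) = (13513/(6626 - 8113) + 3121/3398) - 45/2 = (13513/(-1487) + 3121*(1/3398)) - 45/2 = (13513*(-1/1487) + 3121/3398) - 45/2 = (-13513/1487 + 3121/3398) - 45/2 = -41276247/5052826 - 45/2 = -77482416/2526413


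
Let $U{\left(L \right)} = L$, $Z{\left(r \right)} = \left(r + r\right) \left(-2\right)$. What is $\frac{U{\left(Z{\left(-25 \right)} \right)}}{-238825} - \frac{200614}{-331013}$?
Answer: $\frac{1915141490}{3162167189} \approx 0.60564$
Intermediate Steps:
$Z{\left(r \right)} = - 4 r$ ($Z{\left(r \right)} = 2 r \left(-2\right) = - 4 r$)
$\frac{U{\left(Z{\left(-25 \right)} \right)}}{-238825} - \frac{200614}{-331013} = \frac{\left(-4\right) \left(-25\right)}{-238825} - \frac{200614}{-331013} = 100 \left(- \frac{1}{238825}\right) - - \frac{200614}{331013} = - \frac{4}{9553} + \frac{200614}{331013} = \frac{1915141490}{3162167189}$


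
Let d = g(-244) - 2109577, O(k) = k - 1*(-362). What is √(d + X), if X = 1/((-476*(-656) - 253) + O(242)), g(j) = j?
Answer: I*√206178325465653022/312607 ≈ 1452.5*I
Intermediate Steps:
O(k) = 362 + k (O(k) = k + 362 = 362 + k)
X = 1/312607 (X = 1/((-476*(-656) - 253) + (362 + 242)) = 1/((312256 - 253) + 604) = 1/(312003 + 604) = 1/312607 ≈ 3.1989e-6)
d = -2109821 (d = -244 - 2109577 = -2109821)
√(d + X) = √(-2109821 + 1/312607) = √(-659544813346/312607) = I*√206178325465653022/312607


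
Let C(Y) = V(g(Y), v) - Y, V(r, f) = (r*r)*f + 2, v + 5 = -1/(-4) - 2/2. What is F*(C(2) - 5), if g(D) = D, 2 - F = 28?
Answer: 728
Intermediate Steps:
F = -26 (F = 2 - 1*28 = 2 - 28 = -26)
v = -23/4 (v = -5 + (-1/(-4) - 2/2) = -5 + (-1*(-1/4) - 2*1/2) = -5 + (1/4 - 1) = -5 - 3/4 = -23/4 ≈ -5.7500)
V(r, f) = 2 + f*r**2 (V(r, f) = r**2*f + 2 = f*r**2 + 2 = 2 + f*r**2)
C(Y) = 2 - Y - 23*Y**2/4 (C(Y) = (2 - 23*Y**2/4) - Y = 2 - Y - 23*Y**2/4)
F*(C(2) - 5) = -26*((2 - 1*2 - 23/4*2**2) - 5) = -26*((2 - 2 - 23/4*4) - 5) = -26*((2 - 2 - 23) - 5) = -26*(-23 - 5) = -26*(-28) = 728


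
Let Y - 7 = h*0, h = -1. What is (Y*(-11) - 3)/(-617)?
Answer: 80/617 ≈ 0.12966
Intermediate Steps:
Y = 7 (Y = 7 - 1*0 = 7 + 0 = 7)
(Y*(-11) - 3)/(-617) = (7*(-11) - 3)/(-617) = (-77 - 3)*(-1/617) = -80*(-1/617) = 80/617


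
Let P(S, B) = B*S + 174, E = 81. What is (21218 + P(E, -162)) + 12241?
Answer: 20511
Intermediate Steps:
P(S, B) = 174 + B*S
(21218 + P(E, -162)) + 12241 = (21218 + (174 - 162*81)) + 12241 = (21218 + (174 - 13122)) + 12241 = (21218 - 12948) + 12241 = 8270 + 12241 = 20511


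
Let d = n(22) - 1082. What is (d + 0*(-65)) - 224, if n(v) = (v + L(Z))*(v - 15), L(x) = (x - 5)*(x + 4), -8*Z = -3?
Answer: -82793/64 ≈ -1293.6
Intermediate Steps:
Z = 3/8 (Z = -1/8*(-3) = 3/8 ≈ 0.37500)
L(x) = (-5 + x)*(4 + x)
n(v) = (-15 + v)*(-1295/64 + v) (n(v) = (v + (-20 + (3/8)**2 - 1*3/8))*(v - 15) = (v + (-20 + 9/64 - 3/8))*(-15 + v) = (v - 1295/64)*(-15 + v) = (-1295/64 + v)*(-15 + v) = (-15 + v)*(-1295/64 + v))
d = -68457/64 (d = (19425/64 + 22**2 - 2255/64*22) - 1082 = (19425/64 + 484 - 24805/32) - 1082 = 791/64 - 1082 = -68457/64 ≈ -1069.6)
(d + 0*(-65)) - 224 = (-68457/64 + 0*(-65)) - 224 = (-68457/64 + 0) - 224 = -68457/64 - 224 = -82793/64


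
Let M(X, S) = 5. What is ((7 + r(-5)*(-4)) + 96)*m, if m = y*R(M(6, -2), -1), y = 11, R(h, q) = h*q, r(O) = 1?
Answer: -5445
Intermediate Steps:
m = -55 (m = 11*(5*(-1)) = 11*(-5) = -55)
((7 + r(-5)*(-4)) + 96)*m = ((7 + 1*(-4)) + 96)*(-55) = ((7 - 4) + 96)*(-55) = (3 + 96)*(-55) = 99*(-55) = -5445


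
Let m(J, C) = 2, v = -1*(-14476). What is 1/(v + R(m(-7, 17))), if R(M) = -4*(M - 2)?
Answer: 1/14476 ≈ 6.9080e-5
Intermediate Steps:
v = 14476
R(M) = 8 - 4*M (R(M) = -4*(-2 + M) = 8 - 4*M)
1/(v + R(m(-7, 17))) = 1/(14476 + (8 - 4*2)) = 1/(14476 + (8 - 8)) = 1/(14476 + 0) = 1/14476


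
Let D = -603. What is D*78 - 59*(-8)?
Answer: -46562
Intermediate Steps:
D*78 - 59*(-8) = -603*78 - 59*(-8) = -47034 + 472 = -46562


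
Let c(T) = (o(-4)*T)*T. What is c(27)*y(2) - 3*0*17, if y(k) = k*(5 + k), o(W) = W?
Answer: -40824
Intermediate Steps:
c(T) = -4*T**2 (c(T) = (-4*T)*T = -4*T**2)
c(27)*y(2) - 3*0*17 = (-4*27**2)*(2*(5 + 2)) - 3*0*17 = (-4*729)*(2*7) + 0*17 = -2916*14 + 0 = -40824 + 0 = -40824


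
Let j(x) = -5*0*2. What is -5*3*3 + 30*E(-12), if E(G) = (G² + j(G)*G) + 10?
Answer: 4575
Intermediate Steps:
j(x) = 0 (j(x) = 0*2 = 0)
E(G) = 10 + G² (E(G) = (G² + 0*G) + 10 = (G² + 0) + 10 = G² + 10 = 10 + G²)
-5*3*3 + 30*E(-12) = -5*3*3 + 30*(10 + (-12)²) = -15*3 + 30*(10 + 144) = -45 + 30*154 = -45 + 4620 = 4575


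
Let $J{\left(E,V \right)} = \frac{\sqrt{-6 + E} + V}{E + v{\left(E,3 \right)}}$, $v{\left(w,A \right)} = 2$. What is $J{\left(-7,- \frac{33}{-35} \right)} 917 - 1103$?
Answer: $- \frac{31898}{25} - \frac{917 i \sqrt{13}}{5} \approx -1275.9 - 661.26 i$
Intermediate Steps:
$J{\left(E,V \right)} = \frac{V + \sqrt{-6 + E}}{2 + E}$ ($J{\left(E,V \right)} = \frac{\sqrt{-6 + E} + V}{E + 2} = \frac{V + \sqrt{-6 + E}}{2 + E}$)
$J{\left(-7,- \frac{33}{-35} \right)} 917 - 1103 = \frac{- \frac{33}{-35} + \sqrt{-6 - 7}}{2 - 7} \cdot 917 - 1103 = \frac{\left(-33\right) \left(- \frac{1}{35}\right) + \sqrt{-13}}{-5} \cdot 917 - 1103 = - \frac{\frac{33}{35} + i \sqrt{13}}{5} \cdot 917 - 1103 = \left(- \frac{33}{175} - \frac{i \sqrt{13}}{5}\right) 917 - 1103 = \left(- \frac{4323}{25} - \frac{917 i \sqrt{13}}{5}\right) - 1103 = - \frac{31898}{25} - \frac{917 i \sqrt{13}}{5}$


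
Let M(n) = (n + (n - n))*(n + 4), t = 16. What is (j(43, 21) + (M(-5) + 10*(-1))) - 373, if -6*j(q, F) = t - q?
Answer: -747/2 ≈ -373.50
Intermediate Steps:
M(n) = n*(4 + n) (M(n) = (n + 0)*(4 + n) = n*(4 + n))
j(q, F) = -8/3 + q/6 (j(q, F) = -(16 - q)/6 = -8/3 + q/6)
(j(43, 21) + (M(-5) + 10*(-1))) - 373 = ((-8/3 + (1/6)*43) + (-5*(4 - 5) + 10*(-1))) - 373 = ((-8/3 + 43/6) + (-5*(-1) - 10)) - 373 = (9/2 + (5 - 10)) - 373 = (9/2 - 5) - 373 = -1/2 - 373 = -747/2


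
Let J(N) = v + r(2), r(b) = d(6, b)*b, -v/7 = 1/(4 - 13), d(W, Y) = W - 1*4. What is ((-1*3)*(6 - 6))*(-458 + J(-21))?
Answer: 0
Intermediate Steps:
d(W, Y) = -4 + W (d(W, Y) = W - 4 = -4 + W)
v = 7/9 (v = -7/(4 - 13) = -7/(-9) = -7*(-⅑) = 7/9 ≈ 0.77778)
r(b) = 2*b (r(b) = (-4 + 6)*b = 2*b)
J(N) = 43/9 (J(N) = 7/9 + 2*2 = 7/9 + 4 = 43/9)
((-1*3)*(6 - 6))*(-458 + J(-21)) = ((-1*3)*(6 - 6))*(-458 + 43/9) = -3*0*(-4079/9) = 0*(-4079/9) = 0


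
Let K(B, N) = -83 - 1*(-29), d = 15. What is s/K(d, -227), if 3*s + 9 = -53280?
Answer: 5921/18 ≈ 328.94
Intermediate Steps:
K(B, N) = -54 (K(B, N) = -83 + 29 = -54)
s = -17763 (s = -3 + (1/3)*(-53280) = -3 - 17760 = -17763)
s/K(d, -227) = -17763/(-54) = -17763*(-1/54) = 5921/18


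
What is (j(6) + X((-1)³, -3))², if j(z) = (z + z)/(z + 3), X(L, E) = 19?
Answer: 3721/9 ≈ 413.44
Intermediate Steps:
j(z) = 2*z/(3 + z) (j(z) = (2*z)/(3 + z) = 2*z/(3 + z))
(j(6) + X((-1)³, -3))² = (2*6/(3 + 6) + 19)² = (2*6/9 + 19)² = (2*6*(⅑) + 19)² = (4/3 + 19)² = (61/3)² = 3721/9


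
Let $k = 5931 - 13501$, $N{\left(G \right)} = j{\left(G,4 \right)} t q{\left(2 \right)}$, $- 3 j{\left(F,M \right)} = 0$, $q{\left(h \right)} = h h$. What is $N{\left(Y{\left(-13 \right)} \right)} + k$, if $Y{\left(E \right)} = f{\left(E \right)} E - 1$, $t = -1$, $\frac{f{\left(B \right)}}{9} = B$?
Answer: $-7570$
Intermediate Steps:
$q{\left(h \right)} = h^{2}$
$j{\left(F,M \right)} = 0$ ($j{\left(F,M \right)} = \left(- \frac{1}{3}\right) 0 = 0$)
$f{\left(B \right)} = 9 B$
$Y{\left(E \right)} = -1 + 9 E^{2}$ ($Y{\left(E \right)} = 9 E E - 1 = 9 E^{2} - 1 = -1 + 9 E^{2}$)
$N{\left(G \right)} = 0$ ($N{\left(G \right)} = 0 \left(-1\right) 2^{2} = 0 \cdot 4 = 0$)
$k = -7570$
$N{\left(Y{\left(-13 \right)} \right)} + k = 0 - 7570 = -7570$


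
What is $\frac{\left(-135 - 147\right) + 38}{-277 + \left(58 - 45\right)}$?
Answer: $\frac{61}{66} \approx 0.92424$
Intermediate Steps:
$\frac{\left(-135 - 147\right) + 38}{-277 + \left(58 - 45\right)} = \frac{-282 + 38}{-277 + 13} = - \frac{244}{-264} = \left(-244\right) \left(- \frac{1}{264}\right) = \frac{61}{66}$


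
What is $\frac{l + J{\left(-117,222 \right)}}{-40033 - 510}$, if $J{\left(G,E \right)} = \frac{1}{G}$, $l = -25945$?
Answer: $\frac{3035566}{4743531} \approx 0.63994$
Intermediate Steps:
$\frac{l + J{\left(-117,222 \right)}}{-40033 - 510} = \frac{-25945 + \frac{1}{-117}}{-40033 - 510} = \frac{-25945 - \frac{1}{117}}{-40543} = \left(- \frac{3035566}{117}\right) \left(- \frac{1}{40543}\right) = \frac{3035566}{4743531}$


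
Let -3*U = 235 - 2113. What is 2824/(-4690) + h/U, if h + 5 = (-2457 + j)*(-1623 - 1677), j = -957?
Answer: 26418343363/1467970 ≈ 17997.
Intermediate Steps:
U = 626 (U = -(235 - 2113)/3 = -⅓*(-1878) = 626)
h = 11266195 (h = -5 + (-2457 - 957)*(-1623 - 1677) = -5 - 3414*(-3300) = -5 + 11266200 = 11266195)
2824/(-4690) + h/U = 2824/(-4690) + 11266195/626 = 2824*(-1/4690) + 11266195*(1/626) = -1412/2345 + 11266195/626 = 26418343363/1467970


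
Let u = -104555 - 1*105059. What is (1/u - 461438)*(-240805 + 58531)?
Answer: 8815122878398821/104807 ≈ 8.4108e+10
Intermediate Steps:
u = -209614 (u = -104555 - 105059 = -209614)
(1/u - 461438)*(-240805 + 58531) = (1/(-209614) - 461438)*(-240805 + 58531) = (-1/209614 - 461438)*(-182274) = -96723864933/209614*(-182274) = 8815122878398821/104807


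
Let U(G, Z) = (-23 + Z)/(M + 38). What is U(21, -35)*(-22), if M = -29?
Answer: 1276/9 ≈ 141.78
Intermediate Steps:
U(G, Z) = -23/9 + Z/9 (U(G, Z) = (-23 + Z)/(-29 + 38) = (-23 + Z)/9 = (-23 + Z)*(⅑) = -23/9 + Z/9)
U(21, -35)*(-22) = (-23/9 + (⅑)*(-35))*(-22) = (-23/9 - 35/9)*(-22) = -58/9*(-22) = 1276/9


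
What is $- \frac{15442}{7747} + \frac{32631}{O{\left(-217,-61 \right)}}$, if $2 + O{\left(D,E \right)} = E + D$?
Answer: $- \frac{257116117}{2169160} \approx -118.53$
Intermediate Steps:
$O{\left(D,E \right)} = -2 + D + E$ ($O{\left(D,E \right)} = -2 + \left(E + D\right) = -2 + \left(D + E\right) = -2 + D + E$)
$- \frac{15442}{7747} + \frac{32631}{O{\left(-217,-61 \right)}} = - \frac{15442}{7747} + \frac{32631}{-2 - 217 - 61} = \left(-15442\right) \frac{1}{7747} + \frac{32631}{-280} = - \frac{15442}{7747} + 32631 \left(- \frac{1}{280}\right) = - \frac{15442}{7747} - \frac{32631}{280} = - \frac{257116117}{2169160}$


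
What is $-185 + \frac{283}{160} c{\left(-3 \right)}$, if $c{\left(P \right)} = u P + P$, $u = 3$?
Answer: $- \frac{8249}{40} \approx -206.23$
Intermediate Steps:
$c{\left(P \right)} = 4 P$ ($c{\left(P \right)} = 3 P + P = 4 P$)
$-185 + \frac{283}{160} c{\left(-3 \right)} = -185 + \frac{283}{160} \cdot 4 \left(-3\right) = -185 + 283 \cdot \frac{1}{160} \left(-12\right) = -185 + \frac{283}{160} \left(-12\right) = -185 - \frac{849}{40} = - \frac{8249}{40}$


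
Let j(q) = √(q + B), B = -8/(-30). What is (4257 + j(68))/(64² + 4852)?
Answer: 4257/8948 + 8*√15/33555 ≈ 0.47667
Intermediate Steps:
B = 4/15 (B = -8*(-1/30) = 4/15 ≈ 0.26667)
j(q) = √(4/15 + q) (j(q) = √(q + 4/15) = √(4/15 + q))
(4257 + j(68))/(64² + 4852) = (4257 + √(60 + 225*68)/15)/(64² + 4852) = (4257 + √(60 + 15300)/15)/(4096 + 4852) = (4257 + √15360/15)/8948 = (4257 + (32*√15)/15)*(1/8948) = (4257 + 32*√15/15)*(1/8948) = 4257/8948 + 8*√15/33555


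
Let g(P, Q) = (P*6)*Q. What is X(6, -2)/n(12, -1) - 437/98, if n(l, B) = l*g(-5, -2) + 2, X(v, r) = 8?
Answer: -157365/35378 ≈ -4.4481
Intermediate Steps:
g(P, Q) = 6*P*Q (g(P, Q) = (6*P)*Q = 6*P*Q)
n(l, B) = 2 + 60*l (n(l, B) = l*(6*(-5)*(-2)) + 2 = l*60 + 2 = 60*l + 2 = 2 + 60*l)
X(6, -2)/n(12, -1) - 437/98 = 8/(2 + 60*12) - 437/98 = 8/(2 + 720) - 437*1/98 = 8/722 - 437/98 = 8*(1/722) - 437/98 = 4/361 - 437/98 = -157365/35378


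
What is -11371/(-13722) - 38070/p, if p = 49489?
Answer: 40342879/679088058 ≈ 0.059407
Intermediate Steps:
-11371/(-13722) - 38070/p = -11371/(-13722) - 38070/49489 = -11371*(-1/13722) - 38070*1/49489 = 11371/13722 - 38070/49489 = 40342879/679088058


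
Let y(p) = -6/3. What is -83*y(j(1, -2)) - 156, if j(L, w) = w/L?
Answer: 10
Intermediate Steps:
y(p) = -2 (y(p) = -6*⅓ = -2)
-83*y(j(1, -2)) - 156 = -83*(-2) - 156 = 166 - 156 = 10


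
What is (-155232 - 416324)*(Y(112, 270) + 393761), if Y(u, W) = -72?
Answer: -225015310084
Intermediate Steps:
(-155232 - 416324)*(Y(112, 270) + 393761) = (-155232 - 416324)*(-72 + 393761) = -571556*393689 = -225015310084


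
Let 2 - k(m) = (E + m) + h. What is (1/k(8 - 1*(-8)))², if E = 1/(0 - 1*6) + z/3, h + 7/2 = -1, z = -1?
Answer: 1/81 ≈ 0.012346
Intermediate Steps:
h = -9/2 (h = -7/2 - 1 = -9/2 ≈ -4.5000)
E = -½ (E = 1/(0 - 1*6) - 1/3 = 1/(0 - 6) - 1*⅓ = 1/(-6) - ⅓ = 1*(-⅙) - ⅓ = -⅙ - ⅓ = -½ ≈ -0.50000)
k(m) = 7 - m (k(m) = 2 - ((-½ + m) - 9/2) = 2 - (-5 + m) = 2 + (5 - m) = 7 - m)
(1/k(8 - 1*(-8)))² = (1/(7 - (8 - 1*(-8))))² = (1/(7 - (8 + 8)))² = (1/(7 - 1*16))² = (1/(7 - 16))² = (1/(-9))² = (-⅑)² = 1/81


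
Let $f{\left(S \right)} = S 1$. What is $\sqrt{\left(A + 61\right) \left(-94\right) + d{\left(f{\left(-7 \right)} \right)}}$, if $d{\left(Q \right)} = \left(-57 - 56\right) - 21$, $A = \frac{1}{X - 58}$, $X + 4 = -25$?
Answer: $\frac{i \sqrt{44406714}}{87} \approx 76.596 i$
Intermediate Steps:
$X = -29$ ($X = -4 - 25 = -29$)
$A = - \frac{1}{87}$ ($A = \frac{1}{-29 - 58} = \frac{1}{-87} = - \frac{1}{87} \approx -0.011494$)
$f{\left(S \right)} = S$
$d{\left(Q \right)} = -134$ ($d{\left(Q \right)} = -113 - 21 = -134$)
$\sqrt{\left(A + 61\right) \left(-94\right) + d{\left(f{\left(-7 \right)} \right)}} = \sqrt{\left(- \frac{1}{87} + 61\right) \left(-94\right) - 134} = \sqrt{\frac{5306}{87} \left(-94\right) - 134} = \sqrt{- \frac{498764}{87} - 134} = \sqrt{- \frac{510422}{87}} = \frac{i \sqrt{44406714}}{87}$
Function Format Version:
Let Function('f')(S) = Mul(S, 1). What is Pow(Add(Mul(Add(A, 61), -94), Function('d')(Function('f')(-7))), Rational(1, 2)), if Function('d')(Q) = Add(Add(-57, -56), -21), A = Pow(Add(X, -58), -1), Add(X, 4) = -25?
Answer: Mul(Rational(1, 87), I, Pow(44406714, Rational(1, 2))) ≈ Mul(76.596, I)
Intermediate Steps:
X = -29 (X = Add(-4, -25) = -29)
A = Rational(-1, 87) (A = Pow(Add(-29, -58), -1) = Pow(-87, -1) = Rational(-1, 87) ≈ -0.011494)
Function('f')(S) = S
Function('d')(Q) = -134 (Function('d')(Q) = Add(-113, -21) = -134)
Pow(Add(Mul(Add(A, 61), -94), Function('d')(Function('f')(-7))), Rational(1, 2)) = Pow(Add(Mul(Add(Rational(-1, 87), 61), -94), -134), Rational(1, 2)) = Pow(Add(Mul(Rational(5306, 87), -94), -134), Rational(1, 2)) = Pow(Add(Rational(-498764, 87), -134), Rational(1, 2)) = Pow(Rational(-510422, 87), Rational(1, 2)) = Mul(Rational(1, 87), I, Pow(44406714, Rational(1, 2)))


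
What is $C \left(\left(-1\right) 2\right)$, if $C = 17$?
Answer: $-34$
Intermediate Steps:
$C \left(\left(-1\right) 2\right) = 17 \left(\left(-1\right) 2\right) = 17 \left(-2\right) = -34$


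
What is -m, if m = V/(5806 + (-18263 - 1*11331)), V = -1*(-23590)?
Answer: 11795/11894 ≈ 0.99168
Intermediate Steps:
V = 23590
m = -11795/11894 (m = 23590/(5806 + (-18263 - 1*11331)) = 23590/(5806 + (-18263 - 11331)) = 23590/(5806 - 29594) = 23590/(-23788) = 23590*(-1/23788) = -11795/11894 ≈ -0.99168)
-m = -1*(-11795/11894) = 11795/11894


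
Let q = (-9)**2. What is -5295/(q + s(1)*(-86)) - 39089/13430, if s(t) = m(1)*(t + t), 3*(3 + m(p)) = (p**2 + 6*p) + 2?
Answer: -24759353/362610 ≈ -68.281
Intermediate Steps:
m(p) = -7/3 + 2*p + p**2/3 (m(p) = -3 + ((p**2 + 6*p) + 2)/3 = -3 + (2 + p**2 + 6*p)/3 = -3 + (2/3 + 2*p + p**2/3) = -7/3 + 2*p + p**2/3)
s(t) = 0 (s(t) = (-7/3 + 2*1 + (1/3)*1**2)*(t + t) = (-7/3 + 2 + (1/3)*1)*(2*t) = (-7/3 + 2 + 1/3)*(2*t) = 0*(2*t) = 0)
q = 81
-5295/(q + s(1)*(-86)) - 39089/13430 = -5295/(81 + 0*(-86)) - 39089/13430 = -5295/(81 + 0) - 39089*1/13430 = -5295/81 - 39089/13430 = -5295*1/81 - 39089/13430 = -1765/27 - 39089/13430 = -24759353/362610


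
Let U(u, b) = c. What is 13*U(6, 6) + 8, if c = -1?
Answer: -5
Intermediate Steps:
U(u, b) = -1
13*U(6, 6) + 8 = 13*(-1) + 8 = -13 + 8 = -5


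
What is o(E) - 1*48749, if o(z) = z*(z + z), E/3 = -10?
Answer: -46949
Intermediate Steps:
E = -30 (E = 3*(-10) = -30)
o(z) = 2*z**2 (o(z) = z*(2*z) = 2*z**2)
o(E) - 1*48749 = 2*(-30)**2 - 1*48749 = 2*900 - 48749 = 1800 - 48749 = -46949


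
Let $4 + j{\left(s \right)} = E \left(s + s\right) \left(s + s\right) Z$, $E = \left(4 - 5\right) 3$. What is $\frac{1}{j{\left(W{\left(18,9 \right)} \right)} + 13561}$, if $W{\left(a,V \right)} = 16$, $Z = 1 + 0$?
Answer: $\frac{1}{10485} \approx 9.5374 \cdot 10^{-5}$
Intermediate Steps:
$Z = 1$
$E = -3$ ($E = \left(-1\right) 3 = -3$)
$j{\left(s \right)} = -4 - 12 s^{2}$ ($j{\left(s \right)} = -4 + - 3 \left(s + s\right) \left(s + s\right) 1 = -4 + - 3 \cdot 2 s 2 s 1 = -4 + - 3 \cdot 4 s^{2} \cdot 1 = -4 + - 12 s^{2} \cdot 1 = -4 - 12 s^{2}$)
$\frac{1}{j{\left(W{\left(18,9 \right)} \right)} + 13561} = \frac{1}{\left(-4 - 12 \cdot 16^{2}\right) + 13561} = \frac{1}{\left(-4 - 3072\right) + 13561} = \frac{1}{-3076 + 13561} = \frac{1}{10485}$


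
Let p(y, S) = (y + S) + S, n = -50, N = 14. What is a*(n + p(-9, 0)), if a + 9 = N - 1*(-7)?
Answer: -708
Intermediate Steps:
p(y, S) = y + 2*S (p(y, S) = (S + y) + S = y + 2*S)
a = 12 (a = -9 + (14 - 1*(-7)) = -9 + (14 + 7) = -9 + 21 = 12)
a*(n + p(-9, 0)) = 12*(-50 + (-9 + 2*0)) = 12*(-50 + (-9 + 0)) = 12*(-50 - 9) = 12*(-59) = -708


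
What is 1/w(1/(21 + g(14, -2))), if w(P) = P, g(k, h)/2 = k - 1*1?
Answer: 47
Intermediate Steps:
g(k, h) = -2 + 2*k (g(k, h) = 2*(k - 1*1) = 2*(k - 1) = 2*(-1 + k) = -2 + 2*k)
1/w(1/(21 + g(14, -2))) = 1/(1/(21 + (-2 + 2*14))) = 1/(1/(21 + (-2 + 28))) = 1/(1/(21 + 26)) = 1/(1/47) = 47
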